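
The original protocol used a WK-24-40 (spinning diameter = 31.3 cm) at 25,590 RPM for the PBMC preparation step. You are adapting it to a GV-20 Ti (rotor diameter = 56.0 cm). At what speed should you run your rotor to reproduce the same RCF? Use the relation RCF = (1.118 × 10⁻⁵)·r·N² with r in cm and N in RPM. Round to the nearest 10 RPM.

Original rotor: r = 31.3 / 2 = 15.65 cm
RCF_original = 1.118 × 10⁻⁵ × 15.65 × (25590)² = 1.118 × 10⁻⁵ × 15.65 × 654,848,100 ≈ 114,576.8 × g
Your rotor: r = 56.0 / 2 = 28 cm
114,576.8 = 1.118 × 10⁻⁵ × 28 × N²
N² = 114,576.8 / (31.304 × 10⁻⁵) = 366,013,289
N ≈ √366,013,289 ≈ 19,131.5

19130 RPM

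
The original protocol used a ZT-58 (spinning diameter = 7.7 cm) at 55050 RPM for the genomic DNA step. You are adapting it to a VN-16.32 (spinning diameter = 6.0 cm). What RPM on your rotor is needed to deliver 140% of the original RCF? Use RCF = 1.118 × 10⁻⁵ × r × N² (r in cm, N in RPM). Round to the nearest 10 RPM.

Original rotor: r = 7.7 / 2 = 3.85 cm
RCF = 1.118 × 10⁻⁵ × r × N²
RCF_original = 1.118 × 10⁻⁵ × 3.85 × (55050)² = 1.118 × 10⁻⁵ × 3.85 × 3,030,502,500 ≈ 130,441.9 × g
Target RCF = 1.4 × 130,441.9 ≈ 182,618.7 × g
Your rotor: r = 6.0 / 2 = 3 cm
182,618.7 = 1.118 × 10⁻⁵ × 3 × N²
N² = 182,618.7 / (3.354 × 10⁻⁵) = 5,444,803,220
N ≈ √5,444,803,220 ≈ 73,788.9

73790 RPM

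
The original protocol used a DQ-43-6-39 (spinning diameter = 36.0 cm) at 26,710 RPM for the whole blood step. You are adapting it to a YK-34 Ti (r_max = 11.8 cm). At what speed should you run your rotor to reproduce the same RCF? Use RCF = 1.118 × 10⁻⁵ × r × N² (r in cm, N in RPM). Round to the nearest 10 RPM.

≈ 32990 RPM

Original rotor: r = 36.0 / 2 = 18 cm
RCF_original = 1.118 × 10⁻⁵ × 18 × (26710)² = 1.118 × 10⁻⁵ × 18 × 713,424,100 ≈ 143,569.5 × g
143,569.5 = 1.118 × 10⁻⁵ × 11.8 × N²
N² = 143,569.5 / (13.1924 × 10⁻⁵) = 1,088,274,309
N ≈ √1,088,274,309 ≈ 32,989.0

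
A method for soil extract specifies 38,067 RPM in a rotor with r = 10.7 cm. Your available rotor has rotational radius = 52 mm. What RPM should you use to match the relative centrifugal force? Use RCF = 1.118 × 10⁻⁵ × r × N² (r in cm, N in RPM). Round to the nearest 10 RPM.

≈ 54610 RPM

RCF_original = 1.118 × 10⁻⁵ × 10.7 × (38067)² = 1.118 × 10⁻⁵ × 10.7 × 1,449,096,489 ≈ 173,349.6 × g
Your rotor: r = 52 mm = 5.2 cm
173,349.6 = 1.118 × 10⁻⁵ × 5.2 × N²
N² = 173,349.6 / (5.8136 × 10⁻⁵) = 2,981,794,413
N ≈ √2,981,794,413 ≈ 54,605.8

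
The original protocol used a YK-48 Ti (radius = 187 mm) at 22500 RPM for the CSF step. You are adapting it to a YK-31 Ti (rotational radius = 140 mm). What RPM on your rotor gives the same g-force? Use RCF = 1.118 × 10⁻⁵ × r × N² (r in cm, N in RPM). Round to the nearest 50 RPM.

≈ 26000 RPM

Original rotor: r = 187 mm = 18.7 cm
RCF_original = 1.118 × 10⁻⁵ × 18.7 × (22500)² = 1.118 × 10⁻⁵ × 18.7 × 506,250,000 ≈ 105,839.7 × g
Your rotor: r = 140 mm = 14.0 cm
105,839.7 = 1.118 × 10⁻⁵ × 14 × N²
N² = 105,839.7 / (15.652 × 10⁻⁵) = 676,205,597
N ≈ √676,205,597 ≈ 26,004.0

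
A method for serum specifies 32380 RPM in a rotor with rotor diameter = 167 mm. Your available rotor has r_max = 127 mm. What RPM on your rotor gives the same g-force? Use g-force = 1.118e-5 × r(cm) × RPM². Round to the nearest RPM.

Original rotor: r = 167 mm / 2 = 83.5 mm = 8.35 cm
RCF_original = 1.118 × 10⁻⁵ × 8.35 × (32380)² = 1.118 × 10⁻⁵ × 8.35 × 1,048,464,400 ≈ 97,877.3 × g
Your rotor: r = 127 mm = 12.7 cm
97,877.3 = 1.118 × 10⁻⁵ × 12.7 × N²
N² = 97,877.3 / (14.1986 × 10⁻⁵) = 689,344,724
N ≈ √689,344,724 ≈ 26,255.4

≈ 26255 RPM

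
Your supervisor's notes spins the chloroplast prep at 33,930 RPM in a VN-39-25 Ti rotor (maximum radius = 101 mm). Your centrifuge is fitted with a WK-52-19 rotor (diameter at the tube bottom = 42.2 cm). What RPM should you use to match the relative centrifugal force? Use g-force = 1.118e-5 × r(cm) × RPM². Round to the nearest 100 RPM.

Original rotor: r = 101 mm = 10.1 cm
RCF = 1.118 × 10⁻⁵ × r × N²
RCF_original = 1.118 × 10⁻⁵ × 10.1 × (33930)² = 1.118 × 10⁻⁵ × 10.1 × 1,151,244,900 ≈ 129,996.3 × g
Your rotor: r = 42.2 / 2 = 21.1 cm
129,996.3 = 1.118 × 10⁻⁵ × 21.1 × N²
N² = 129,996.3 / (23.5898 × 10⁻⁵) = 551,069,954
N ≈ √551,069,954 ≈ 23,474.9

23500 RPM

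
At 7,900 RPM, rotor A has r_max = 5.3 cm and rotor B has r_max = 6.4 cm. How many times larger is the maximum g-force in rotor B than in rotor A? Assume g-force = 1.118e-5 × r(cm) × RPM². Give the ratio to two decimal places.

1.21

At fixed N, RCF ∝ r, so RCF_B/RCF_A = r_B/r_A = 6.4 / 5.3 = 1.2075.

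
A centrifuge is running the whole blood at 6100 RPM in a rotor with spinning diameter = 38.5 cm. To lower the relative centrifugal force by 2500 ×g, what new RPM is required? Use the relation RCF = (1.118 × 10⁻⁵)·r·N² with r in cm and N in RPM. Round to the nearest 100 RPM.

r = 38.5 / 2 = 19.25 cm
Current RCF = 1.118 × 10⁻⁵ × 19.25 × (6100)² = 1.118 × 10⁻⁵ × 19.25 × 37,210,000 ≈ 8,008.2 × g
Target RCF = 8,008.2 − 2,500 = 5,508.2 × g
N² = 5,508.2 / (21.5215 × 10⁻⁵) = 25,593,941
N ≈ √25,593,941 ≈ 5,059.0

N₂ ≈ 5100 RPM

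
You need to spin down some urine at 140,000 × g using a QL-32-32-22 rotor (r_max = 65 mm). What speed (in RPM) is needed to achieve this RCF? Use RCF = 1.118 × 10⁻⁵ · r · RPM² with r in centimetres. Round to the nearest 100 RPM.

≈ 43900 RPM

r = 65 mm = 6.5 cm
140,000 = 1.118 × 10⁻⁵ × 6.5 × N²
N² = 140,000 / (7.267 × 10⁻⁵) = 1,926,517,132
N ≈ √1,926,517,132 ≈ 43,892.1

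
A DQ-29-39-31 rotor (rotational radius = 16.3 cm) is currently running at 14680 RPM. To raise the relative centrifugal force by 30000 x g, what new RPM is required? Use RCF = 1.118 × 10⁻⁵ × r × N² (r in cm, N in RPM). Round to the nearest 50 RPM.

N₂ ≈ 19500 RPM

Current RCF = 1.118 × 10⁻⁵ × 16.3 × (14680)² = 1.118 × 10⁻⁵ × 16.3 × 215,502,400 ≈ 39,271.9 × g
Target RCF = 39,271.9 + 30,000 = 69,271.9 × g
N² = 69,271.9 / (18.2234 × 10⁻⁵) = 380,126,102
N ≈ √380,126,102 ≈ 19,496.8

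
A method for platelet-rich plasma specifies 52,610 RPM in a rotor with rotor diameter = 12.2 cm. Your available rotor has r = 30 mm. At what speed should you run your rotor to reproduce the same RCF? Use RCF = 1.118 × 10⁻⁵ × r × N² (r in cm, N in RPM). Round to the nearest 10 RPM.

≈ 75020 RPM

Original rotor: r = 12.2 / 2 = 6.1 cm
RCF_original = 1.118 × 10⁻⁵ × 6.1 × (52610)² = 1.118 × 10⁻⁵ × 6.1 × 2,767,812,100 ≈ 188,759.2 × g
Your rotor: r = 30 mm = 3.0 cm
188,759.2 = 1.118 × 10⁻⁵ × 3 × N²
N² = 188,759.2 / (3.354 × 10⁻⁵) = 5,627,883,125
N ≈ √5,627,883,125 ≈ 75,019.2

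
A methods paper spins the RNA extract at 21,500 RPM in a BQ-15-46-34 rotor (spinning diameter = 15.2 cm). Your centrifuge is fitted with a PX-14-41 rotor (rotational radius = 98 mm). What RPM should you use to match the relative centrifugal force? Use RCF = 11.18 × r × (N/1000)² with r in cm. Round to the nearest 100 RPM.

18900 RPM

Original rotor: r = 15.2 / 2 = 7.6 cm
RCF = 11.18 × r × (N/1000)²
RCF_original = 11.18 × 7.6 × (21.5)² = 11.18 × 7.6 × 462.25 ≈ 39,276.5 × g
Your rotor: r = 98 mm = 9.8 cm
39,276.5 = 11.18 × 9.8 × (N/1000)²
(N/1000)² = 39,276.5 / 109.564 = 358.48
N = 1000 × √358.48 ≈ 18,933.6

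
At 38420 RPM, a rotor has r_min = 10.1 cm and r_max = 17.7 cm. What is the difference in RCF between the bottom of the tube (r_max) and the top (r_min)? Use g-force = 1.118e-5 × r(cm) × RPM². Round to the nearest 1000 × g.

125000 × g

ΔRCF = 1.118 × 10⁻⁵ × (r_max − r_min) × N² = 1.118 × 10⁻⁵ × 7.6 × 1,476,096,400 ≈ 125,421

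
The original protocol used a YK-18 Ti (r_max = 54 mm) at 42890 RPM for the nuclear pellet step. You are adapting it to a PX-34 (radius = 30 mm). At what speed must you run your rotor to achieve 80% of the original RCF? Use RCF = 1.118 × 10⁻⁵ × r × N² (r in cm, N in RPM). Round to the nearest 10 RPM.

51470 RPM

Original rotor: r = 54 mm = 5.4 cm
RCF_original = 1.118 × 10⁻⁵ × 5.4 × (42890)² = 1.118 × 10⁻⁵ × 5.4 × 1,839,552,100 ≈ 111,057.4 × g
Target RCF = 0.8 × 111,057.4 ≈ 88,845.9 × g
Your rotor: r = 30 mm = 3.0 cm
88,845.9 = 1.118 × 10⁻⁵ × 3 × N²
N² = 88,845.9 / (3.354 × 10⁻⁵) = 2,648,953,488
N ≈ √2,648,953,488 ≈ 51,468.0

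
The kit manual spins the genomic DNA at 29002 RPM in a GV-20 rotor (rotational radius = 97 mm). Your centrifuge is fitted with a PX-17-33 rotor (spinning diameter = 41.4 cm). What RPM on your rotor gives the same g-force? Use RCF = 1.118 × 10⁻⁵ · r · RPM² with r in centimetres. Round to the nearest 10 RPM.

≈ 19850 RPM

Original rotor: r = 97 mm = 9.7 cm
RCF_original = 1.118 × 10⁻⁵ × 9.7 × (29002)² = 1.118 × 10⁻⁵ × 9.7 × 841,116,004 ≈ 91,215.7 × g
Your rotor: r = 41.4 / 2 = 20.7 cm
91,215.7 = 1.118 × 10⁻⁵ × 20.7 × N²
N² = 91,215.7 / (23.1426 × 10⁻⁵) = 394,146,293
N ≈ √394,146,293 ≈ 19,853.1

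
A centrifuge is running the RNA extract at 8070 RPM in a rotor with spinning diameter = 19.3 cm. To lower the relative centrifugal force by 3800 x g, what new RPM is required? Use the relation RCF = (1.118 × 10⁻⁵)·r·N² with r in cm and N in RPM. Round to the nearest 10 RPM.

≈ 5470 RPM

r = 19.3 / 2 = 9.65 cm
Current RCF = 1.118 × 10⁻⁵ × 9.65 × (8070)² = 1.118 × 10⁻⁵ × 9.65 × 65,124,900 ≈ 7,026.1 × g
Target RCF = 7,026.1 − 3,800 = 3,226.1 × g
N² = 3,226.1 / (10.7887 × 10⁻⁵) = 29,902,583
N ≈ √29,902,583 ≈ 5,468.3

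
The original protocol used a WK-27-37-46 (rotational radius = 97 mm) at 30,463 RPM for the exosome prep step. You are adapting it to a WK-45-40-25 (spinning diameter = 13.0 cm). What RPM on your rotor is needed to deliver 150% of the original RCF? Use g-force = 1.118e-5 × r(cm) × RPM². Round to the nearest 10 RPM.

≈ 45580 RPM

Original rotor: r = 97 mm = 9.7 cm
RCF_original = 1.118 × 10⁻⁵ × 9.7 × (30463)² = 1.118 × 10⁻⁵ × 9.7 × 927,994,369 ≈ 100,637.3 × g
Target RCF = 1.5 × 100,637.3 ≈ 150,956 × g
Your rotor: r = 13.0 / 2 = 6.5 cm
150,956 = 1.118 × 10⁻⁵ × 6.5 × N²
N² = 150,956 / (7.267 × 10⁻⁵) = 2,077,280,859
N ≈ √2,077,280,859 ≈ 45,577.2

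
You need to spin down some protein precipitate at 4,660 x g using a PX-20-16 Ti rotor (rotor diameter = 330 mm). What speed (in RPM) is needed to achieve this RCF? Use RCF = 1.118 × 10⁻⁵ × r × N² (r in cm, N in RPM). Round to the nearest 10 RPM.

5030 RPM

r = 330 mm / 2 = 165 mm = 16.5 cm
4,660 = 1.118 × 10⁻⁵ × 16.5 × N²
N² = 4,660 / (18.447 × 10⁻⁵) = 25,261,560
N ≈ √25,261,560 ≈ 5,026.1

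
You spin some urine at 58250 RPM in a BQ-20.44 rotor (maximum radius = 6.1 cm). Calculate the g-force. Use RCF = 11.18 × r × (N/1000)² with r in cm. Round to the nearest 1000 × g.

RCF ≈ 231000 × g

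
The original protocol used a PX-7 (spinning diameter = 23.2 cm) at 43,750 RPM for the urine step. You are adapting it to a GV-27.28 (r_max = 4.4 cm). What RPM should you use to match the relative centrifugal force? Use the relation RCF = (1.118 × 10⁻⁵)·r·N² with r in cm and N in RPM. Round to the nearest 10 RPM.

71040 RPM

Original rotor: r = 23.2 / 2 = 11.6 cm
RCF = 1.118 × 10⁻⁵ × r × N²
RCF_original = 1.118 × 10⁻⁵ × 11.6 × (43750)² = 1.118 × 10⁻⁵ × 11.6 × 1,914,062,500 ≈ 248,230.9 × g
248,230.9 = 1.118 × 10⁻⁵ × 4.4 × N²
N² = 248,230.9 / (4.9192 × 10⁻⁵) = 5,046,164,010
N ≈ √5,046,164,010 ≈ 71,036.4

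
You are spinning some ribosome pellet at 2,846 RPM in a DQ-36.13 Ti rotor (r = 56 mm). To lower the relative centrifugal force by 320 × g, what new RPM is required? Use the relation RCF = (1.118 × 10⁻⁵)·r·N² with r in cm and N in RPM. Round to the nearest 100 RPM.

≈ 1700 RPM

r = 56 mm = 5.6 cm
Current RCF = 1.118 × 10⁻⁵ × 5.6 × (2846)² = 1.118 × 10⁻⁵ × 5.6 × 8,099,716 ≈ 507.1 × g
Target RCF = 507.1 − 320 = 187.1 × g
N² = 187.1 / (6.2608 × 10⁻⁵) = 2,988,436
N ≈ √2,988,436 ≈ 1,728.7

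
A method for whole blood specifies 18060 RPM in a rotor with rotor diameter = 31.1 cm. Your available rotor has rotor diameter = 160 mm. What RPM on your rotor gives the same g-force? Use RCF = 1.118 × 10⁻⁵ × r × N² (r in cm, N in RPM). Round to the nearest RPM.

25179 RPM

Original rotor: r = 31.1 / 2 = 15.55 cm
RCF = 1.118 × 10⁻⁵ × r × N²
RCF_original = 1.118 × 10⁻⁵ × 15.55 × (18060)² = 1.118 × 10⁻⁵ × 15.55 × 326,163,600 ≈ 56,703.2 × g
Your rotor: r = 160 mm / 2 = 80 mm = 8 cm
56,703.2 = 1.118 × 10⁻⁵ × 8 × N²
N² = 56,703.2 / (8.944 × 10⁻⁵) = 633,980,322
N ≈ √633,980,322 ≈ 25,179.0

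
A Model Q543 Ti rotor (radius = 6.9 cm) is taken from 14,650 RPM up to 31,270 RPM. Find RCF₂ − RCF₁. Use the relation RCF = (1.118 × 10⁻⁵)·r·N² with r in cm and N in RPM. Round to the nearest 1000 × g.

≈ 59000 g

RCF₁ = 1.118 × 10⁻⁵ × 6.9 × (14650)² = 1.118 × 10⁻⁵ × 6.9 × 214,622,500 ≈ 16,556.4 × g
RCF₂ = 1.118 × 10⁻⁵ × 6.9 × (31270)² = 1.118 × 10⁻⁵ × 6.9 × 977,812,900 ≈ 75,430.4 × g
Increase = 75,430.4 − 16,556.4 = 58,874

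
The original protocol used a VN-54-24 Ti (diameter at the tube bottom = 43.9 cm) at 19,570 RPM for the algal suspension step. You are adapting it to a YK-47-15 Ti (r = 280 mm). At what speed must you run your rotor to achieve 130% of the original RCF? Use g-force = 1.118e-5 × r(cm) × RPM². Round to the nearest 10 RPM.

Original rotor: r = 43.9 / 2 = 21.95 cm
RCF_original = 1.118 × 10⁻⁵ × 21.95 × (19570)² = 1.118 × 10⁻⁵ × 21.95 × 382,984,900 ≈ 93,984.9 × g
Target RCF = 1.3 × 93,984.9 ≈ 122,180.4 × g
Your rotor: r = 280 mm = 28.0 cm
122,180.4 = 1.118 × 10⁻⁵ × 28 × N²
N² = 122,180.4 / (31.304 × 10⁻⁵) = 390,302,837
N ≈ √390,302,837 ≈ 19,756.1

≈ 19760 RPM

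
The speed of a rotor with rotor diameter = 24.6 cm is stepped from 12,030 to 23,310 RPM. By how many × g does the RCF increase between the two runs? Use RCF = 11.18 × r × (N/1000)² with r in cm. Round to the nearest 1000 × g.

r = 24.6 / 2 = 12.3 cm
RCF₁ = 11.18 × 12.3 × (12.03)² = 11.18 × 12.3 × 144.7209 ≈ 19,901.1 × g
RCF₂ = 11.18 × 12.3 × (23.31)² = 11.18 × 12.3 × 543.3561 ≈ 74,719.1 × g
Increase = 74,719.1 − 19,901.1 = 54,818

≈ 55000 × g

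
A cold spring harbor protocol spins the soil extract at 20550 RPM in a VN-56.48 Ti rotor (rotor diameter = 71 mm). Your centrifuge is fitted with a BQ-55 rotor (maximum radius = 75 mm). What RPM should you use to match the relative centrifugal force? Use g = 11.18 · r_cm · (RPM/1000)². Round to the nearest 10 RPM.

Original rotor: r = 71 mm / 2 = 35.5 mm = 3.55 cm
RCF_original = 11.18 × 3.55 × (20.55)² = 11.18 × 3.55 × 422.3025 ≈ 16,760.8 × g
Your rotor: r = 75 mm = 7.5 cm
16,760.8 = 11.18 × 7.5 × (N/1000)²
(N/1000)² = 16,760.8 / 83.85 = 199.8903
N = 1000 × √199.8903 ≈ 14,138.3

≈ 14140 RPM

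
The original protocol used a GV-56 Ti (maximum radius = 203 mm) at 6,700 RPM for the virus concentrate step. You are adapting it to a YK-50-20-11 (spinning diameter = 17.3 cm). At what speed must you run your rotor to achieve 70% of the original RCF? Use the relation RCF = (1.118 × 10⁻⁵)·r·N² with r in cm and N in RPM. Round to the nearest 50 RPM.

≈ 8600 RPM

Original rotor: r = 203 mm = 20.3 cm
RCF_original = 1.118 × 10⁻⁵ × 20.3 × (6700)² = 1.118 × 10⁻⁵ × 20.3 × 44,890,000 ≈ 10,188 × g
Target RCF = 0.7 × 10,188 ≈ 7,131.6 × g
Your rotor: r = 17.3 / 2 = 8.65 cm
7,131.6 = 1.118 × 10⁻⁵ × 8.65 × N²
N² = 7,131.6 / (9.6707 × 10⁻⁵) = 73,744,403
N ≈ √73,744,403 ≈ 8,587.5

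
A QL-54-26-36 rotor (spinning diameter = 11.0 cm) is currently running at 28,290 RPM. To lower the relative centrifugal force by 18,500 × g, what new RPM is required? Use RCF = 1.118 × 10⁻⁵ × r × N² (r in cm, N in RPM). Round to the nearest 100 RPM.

r = 11.0 / 2 = 5.5 cm
Current RCF = 1.118 × 10⁻⁵ × 5.5 × (28290)² = 1.118 × 10⁻⁵ × 5.5 × 800,324,100 ≈ 49,211.9 × g
Target RCF = 49,211.9 − 18,500 = 30,711.9 × g
N² = 30,711.9 / (6.149 × 10⁻⁵) = 499,461,701
N ≈ √499,461,701 ≈ 22,348.6

22300 RPM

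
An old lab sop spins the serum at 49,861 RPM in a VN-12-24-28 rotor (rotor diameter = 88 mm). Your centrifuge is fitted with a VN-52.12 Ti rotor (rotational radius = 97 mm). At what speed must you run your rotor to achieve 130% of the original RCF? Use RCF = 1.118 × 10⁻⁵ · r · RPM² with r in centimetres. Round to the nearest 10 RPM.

38290 RPM

Original rotor: r = 88 mm / 2 = 44 mm = 4.4 cm
RCF = 1.118 × 10⁻⁵ × r × N²
RCF_original = 1.118 × 10⁻⁵ × 4.4 × (49861)² = 1.118 × 10⁻⁵ × 4.4 × 2,486,119,321 ≈ 122,297.2 × g
Target RCF = 1.3 × 122,297.2 ≈ 158,986.4 × g
Your rotor: r = 97 mm = 9.7 cm
158,986.4 = 1.118 × 10⁻⁵ × 9.7 × N²
N² = 158,986.4 / (10.8446 × 10⁻⁵) = 1,466,042,085
N ≈ √1,466,042,085 ≈ 38,288.9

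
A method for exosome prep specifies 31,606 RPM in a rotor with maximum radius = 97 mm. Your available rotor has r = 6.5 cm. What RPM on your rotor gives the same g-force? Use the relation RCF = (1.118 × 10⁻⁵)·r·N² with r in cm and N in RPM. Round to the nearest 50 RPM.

Original rotor: r = 97 mm = 9.7 cm
RCF_original = 1.118 × 10⁻⁵ × 9.7 × (31606)² = 1.118 × 10⁻⁵ × 9.7 × 998,939,236 ≈ 108,331 × g
108,331 = 1.118 × 10⁻⁵ × 6.5 × N²
N² = 108,331 / (7.267 × 10⁻⁵) = 1,490,725,196
N ≈ √1,490,725,196 ≈ 38,609.9

38600 RPM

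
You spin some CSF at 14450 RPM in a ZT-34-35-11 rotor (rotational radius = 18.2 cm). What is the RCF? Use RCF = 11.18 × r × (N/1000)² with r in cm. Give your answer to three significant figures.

≈ 42500 g

RCF = 11.18 × r × (N/1000)²
RCF = 11.18 × 18.2 × (14.45)² = 11.18 × 18.2 × 208.8025 ≈ 42,486.3 × g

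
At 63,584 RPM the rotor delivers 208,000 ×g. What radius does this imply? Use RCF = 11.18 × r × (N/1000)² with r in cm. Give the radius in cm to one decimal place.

208000 = 11.18 × r × (63.584)²
r = 208000 / (11.18 × 4042.925056) = 208000 / 45199.9 ≈ 4.602 cm

≈ 4.6 cm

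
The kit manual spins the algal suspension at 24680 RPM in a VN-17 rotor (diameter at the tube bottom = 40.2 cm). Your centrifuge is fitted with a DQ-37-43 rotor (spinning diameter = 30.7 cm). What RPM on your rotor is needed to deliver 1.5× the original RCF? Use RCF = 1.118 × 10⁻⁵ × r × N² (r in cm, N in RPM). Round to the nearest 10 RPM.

≈ 34590 RPM

Original rotor: r = 40.2 / 2 = 20.1 cm
RCF = 1.118 × 10⁻⁵ × r × N²
RCF_original = 1.118 × 10⁻⁵ × 20.1 × (24680)² = 1.118 × 10⁻⁵ × 20.1 × 609,102,400 ≈ 136,876.3 × g
Target RCF = 1.5 × 136,876.3 ≈ 205,314.4 × g
Your rotor: r = 30.7 / 2 = 15.35 cm
205,314.4 = 1.118 × 10⁻⁵ × 15.35 × N²
N² = 205,314.4 / (17.1613 × 10⁻⁵) = 1,196,380,228
N ≈ √1,196,380,228 ≈ 34,588.7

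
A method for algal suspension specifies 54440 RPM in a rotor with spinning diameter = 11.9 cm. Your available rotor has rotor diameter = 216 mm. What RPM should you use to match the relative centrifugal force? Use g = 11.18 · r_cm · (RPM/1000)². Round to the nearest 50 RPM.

40400 RPM

Original rotor: r = 11.9 / 2 = 5.95 cm
RCF = 11.18 × r × (N/1000)²
RCF_original = 11.18 × 5.95 × (54.44)² = 11.18 × 5.95 × 2,963.7136 ≈ 197,149.2 × g
Your rotor: r = 216 mm / 2 = 108 mm = 10.8 cm
197,149.2 = 11.18 × 10.8 × (N/1000)²
(N/1000)² = 197,149.2 / 120.744 = 1632.787
N = 1000 × √1632.787 ≈ 40,407.8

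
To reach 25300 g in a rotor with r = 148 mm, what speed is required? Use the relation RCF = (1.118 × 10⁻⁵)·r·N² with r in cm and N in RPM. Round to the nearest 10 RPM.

r = 148 mm = 14.8 cm
RCF = 1.118 × 10⁻⁵ × r × N²
25,300 = 1.118 × 10⁻⁵ × 14.8 × N²
N² = 25,300 / (16.5464 × 10⁻⁵) = 152,903,351
N ≈ √152,903,351 ≈ 12,365.4

N ≈ 12370 RPM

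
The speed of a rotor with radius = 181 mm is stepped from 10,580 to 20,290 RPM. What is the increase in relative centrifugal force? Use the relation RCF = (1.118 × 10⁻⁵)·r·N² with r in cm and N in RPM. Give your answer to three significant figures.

≈ 60700 x g

r = 181 mm = 18.1 cm
RCF₁ = 1.118 × 10⁻⁵ × 18.1 × (10580)² = 1.118 × 10⁻⁵ × 18.1 × 111,936,400 ≈ 22,651.2 × g
RCF₂ = 1.118 × 10⁻⁵ × 18.1 × (20290)² = 1.118 × 10⁻⁵ × 18.1 × 411,684,100 ≈ 83,307.6 × g
Increase = 83,307.6 − 22,651.2 = 60,656.4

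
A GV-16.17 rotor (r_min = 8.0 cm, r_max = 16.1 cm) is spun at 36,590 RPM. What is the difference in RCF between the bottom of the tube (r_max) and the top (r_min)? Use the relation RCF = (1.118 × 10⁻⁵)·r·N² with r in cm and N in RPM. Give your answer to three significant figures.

RCF_max = 1.118 × 10⁻⁵ × 16.1 × (36590)² = 1.118 × 10⁻⁵ × 16.1 × 1,338,828,100 ≈ 240,986.4 × g
RCF_min = 1.118 × 10⁻⁵ × 8 × (36590)² = 1.118 × 10⁻⁵ × 8 × 1,338,828,100 ≈ 119,744.8 × g
ΔRCF = 240,986.4 − 119,744.8 = 121,241.6

≈ 121000 ×g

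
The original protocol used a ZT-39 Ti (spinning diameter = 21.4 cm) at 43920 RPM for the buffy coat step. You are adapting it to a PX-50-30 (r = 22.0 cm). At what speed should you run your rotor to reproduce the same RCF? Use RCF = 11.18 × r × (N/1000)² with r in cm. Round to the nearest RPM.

30630 RPM

Original rotor: r = 21.4 / 2 = 10.7 cm
RCF_original = 11.18 × 10.7 × (43.92)² = 11.18 × 10.7 × 1,928.9664 ≈ 230,754.5 × g
230,754.5 = 11.18 × 22 × (N/1000)²
(N/1000)² = 230,754.5 / 245.96 = 938.179
N = 1000 × √938.179 ≈ 30,629.7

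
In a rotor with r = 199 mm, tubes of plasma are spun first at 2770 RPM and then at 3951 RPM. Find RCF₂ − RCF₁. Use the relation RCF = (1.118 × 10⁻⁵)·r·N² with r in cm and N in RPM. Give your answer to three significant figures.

1770 ×g

r = 199 mm = 19.9 cm
RCF₁ = 1.118 × 10⁻⁵ × 19.9 × (2770)² = 1.118 × 10⁻⁵ × 19.9 × 7,672,900 ≈ 1,707.1 × g
RCF₂ = 1.118 × 10⁻⁵ × 19.9 × (3951)² = 1.118 × 10⁻⁵ × 19.9 × 15,610,401 ≈ 3,473 × g
Increase = 3,473 − 1,707.1 = 1,765.9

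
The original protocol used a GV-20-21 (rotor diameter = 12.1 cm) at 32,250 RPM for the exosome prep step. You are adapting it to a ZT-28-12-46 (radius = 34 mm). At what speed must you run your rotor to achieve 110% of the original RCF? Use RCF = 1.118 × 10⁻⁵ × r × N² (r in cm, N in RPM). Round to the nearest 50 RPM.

45100 RPM

Original rotor: r = 12.1 / 2 = 6.05 cm
RCF_original = 1.118 × 10⁻⁵ × 6.05 × (32250)² = 1.118 × 10⁻⁵ × 6.05 × 1,040,062,500 ≈ 70,348.8 × g
Target RCF = 1.1 × 70,348.8 ≈ 77,383.7 × g
Your rotor: r = 34 mm = 3.4 cm
77,383.7 = 1.118 × 10⁻⁵ × 3.4 × N²
N² = 77,383.7 / (3.8012 × 10⁻⁵) = 2,035,770,283
N ≈ √2,035,770,283 ≈ 45,119.5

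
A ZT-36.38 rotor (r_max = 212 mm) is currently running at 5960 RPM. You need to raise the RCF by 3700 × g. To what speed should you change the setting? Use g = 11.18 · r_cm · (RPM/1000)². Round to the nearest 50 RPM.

r = 212 mm = 21.2 cm
Current RCF = 11.18 × 21.2 × (5.96)² = 11.18 × 21.2 × 35.5216 ≈ 8,419.2 × g
Target RCF = 8,419.2 + 3,700 = 12,119.2 × g
(N/1000)² = 12,119.2 / 237.016 = 51.13241
N = 1000 × √51.13241 ≈ 7,150.7

7150 RPM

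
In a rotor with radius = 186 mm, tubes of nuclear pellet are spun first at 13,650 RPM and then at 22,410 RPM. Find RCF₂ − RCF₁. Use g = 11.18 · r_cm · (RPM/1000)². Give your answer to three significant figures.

65700 x g

r = 186 mm = 18.6 cm
RCF₁ = 11.18 × 18.6 × (13.65)² = 11.18 × 18.6 × 186.3225 ≈ 38,745.4 × g
RCF₂ = 11.18 × 18.6 × (22.41)² = 11.18 × 18.6 × 502.2081 ≈ 104,433.2 × g
Increase = 104,433.2 − 38,745.4 = 65,687.8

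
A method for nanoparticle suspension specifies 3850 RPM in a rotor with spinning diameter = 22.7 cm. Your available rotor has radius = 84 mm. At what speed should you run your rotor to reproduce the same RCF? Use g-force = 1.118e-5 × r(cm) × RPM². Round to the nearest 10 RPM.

4480 RPM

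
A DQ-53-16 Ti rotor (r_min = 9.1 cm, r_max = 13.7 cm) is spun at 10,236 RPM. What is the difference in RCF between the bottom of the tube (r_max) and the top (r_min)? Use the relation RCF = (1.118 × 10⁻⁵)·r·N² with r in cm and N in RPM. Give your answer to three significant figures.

RCF_max = 1.118 × 10⁻⁵ × 13.7 × (10236)² = 1.118 × 10⁻⁵ × 13.7 × 104,775,696 ≈ 16,048.1 × g
RCF_min = 1.118 × 10⁻⁵ × 9.1 × (10236)² = 1.118 × 10⁻⁵ × 9.1 × 104,775,696 ≈ 10,659.7 × g
ΔRCF = 16,048.1 − 10,659.7 = 5,388.4

≈ 5390 x g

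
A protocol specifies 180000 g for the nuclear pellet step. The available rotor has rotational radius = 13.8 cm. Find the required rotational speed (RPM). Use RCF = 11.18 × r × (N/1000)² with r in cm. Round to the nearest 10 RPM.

34160 RPM

180,000 = 11.18 × 13.8 × (N/1000)²
(N/1000)² = 180,000 / 154.284 = 1166.68
N = 1000 × √1166.68 ≈ 34,156.7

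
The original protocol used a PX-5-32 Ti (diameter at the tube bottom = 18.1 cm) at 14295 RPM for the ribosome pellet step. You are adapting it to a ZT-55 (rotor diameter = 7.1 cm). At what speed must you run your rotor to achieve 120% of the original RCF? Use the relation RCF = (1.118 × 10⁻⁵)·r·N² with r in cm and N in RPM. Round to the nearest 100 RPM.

≈ 25000 RPM

Original rotor: r = 18.1 / 2 = 9.05 cm
RCF = 1.118 × 10⁻⁵ × r × N²
RCF_original = 1.118 × 10⁻⁵ × 9.05 × (14295)² = 1.118 × 10⁻⁵ × 9.05 × 204,347,025 ≈ 20,675.6 × g
Target RCF = 1.2 × 20,675.6 ≈ 24,810.7 × g
Your rotor: r = 7.1 / 2 = 3.55 cm
24,810.7 = 1.118 × 10⁻⁵ × 3.55 × N²
N² = 24,810.7 / (3.9689 × 10⁻⁵) = 625,127,869
N ≈ √625,127,869 ≈ 25,002.6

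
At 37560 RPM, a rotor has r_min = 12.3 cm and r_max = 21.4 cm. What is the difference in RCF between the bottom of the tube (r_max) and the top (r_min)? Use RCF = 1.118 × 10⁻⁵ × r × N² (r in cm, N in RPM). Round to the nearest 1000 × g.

144000 × g

RCF_max = 1.118 × 10⁻⁵ × 21.4 × (37560)² = 1.118 × 10⁻⁵ × 21.4 × 1,410,753,600 ≈ 337,525.6 × g
RCF_min = 1.118 × 10⁻⁵ × 12.3 × (37560)² = 1.118 × 10⁻⁵ × 12.3 × 1,410,753,600 ≈ 193,998.4 × g
ΔRCF = 337,525.6 − 193,998.4 = 143,527.2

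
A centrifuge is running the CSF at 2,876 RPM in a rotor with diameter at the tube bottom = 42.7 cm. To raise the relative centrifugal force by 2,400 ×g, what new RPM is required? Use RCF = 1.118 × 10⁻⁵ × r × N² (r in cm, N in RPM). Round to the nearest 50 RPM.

r = 42.7 / 2 = 21.35 cm
Current RCF = 1.118 × 10⁻⁵ × 21.35 × (2876)² = 1.118 × 10⁻⁵ × 21.35 × 8,271,376 ≈ 1,974.3 × g
Target RCF = 1,974.3 + 2,400 = 4,374.3 × g
N² = 4,374.3 / (23.8693 × 10⁻⁵) = 18,326,051
N ≈ √18,326,051 ≈ 4,280.9

N₂ ≈ 4300 RPM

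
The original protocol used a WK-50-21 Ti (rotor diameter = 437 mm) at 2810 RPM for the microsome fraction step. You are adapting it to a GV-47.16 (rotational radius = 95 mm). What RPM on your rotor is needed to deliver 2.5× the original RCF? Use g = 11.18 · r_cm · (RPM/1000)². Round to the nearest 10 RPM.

6740 RPM

Original rotor: r = 437 mm / 2 = 218.5 mm = 21.85 cm
RCF_original = 11.18 × 21.85 × (2.81)² = 11.18 × 21.85 × 7.8961 ≈ 1,928.9 × g
Target RCF = 2.5 × 1,928.9 ≈ 4,822.2 × g
Your rotor: r = 95 mm = 9.5 cm
4,822.2 = 11.18 × 9.5 × (N/1000)²
(N/1000)² = 4,822.2 / 106.21 = 45.4025
N = 1000 × √45.4025 ≈ 6,738.1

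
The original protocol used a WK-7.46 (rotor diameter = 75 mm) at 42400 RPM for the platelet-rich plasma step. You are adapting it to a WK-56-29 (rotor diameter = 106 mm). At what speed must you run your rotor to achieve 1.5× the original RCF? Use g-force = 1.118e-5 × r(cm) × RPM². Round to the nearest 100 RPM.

≈ 43700 RPM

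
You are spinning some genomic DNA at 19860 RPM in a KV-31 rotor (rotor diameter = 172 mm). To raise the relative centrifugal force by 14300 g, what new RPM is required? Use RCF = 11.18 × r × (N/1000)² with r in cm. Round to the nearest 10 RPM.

23310 RPM

r = 172 mm / 2 = 86 mm = 8.6 cm
Current RCF = 11.18 × 8.6 × (19.86)² = 11.18 × 8.6 × 394.4196 ≈ 37,922.7 × g
Target RCF = 37,922.7 + 14,300 = 52,222.7 × g
(N/1000)² = 52,222.7 / 96.148 = 543.1491
N = 1000 × √543.1491 ≈ 23,305.6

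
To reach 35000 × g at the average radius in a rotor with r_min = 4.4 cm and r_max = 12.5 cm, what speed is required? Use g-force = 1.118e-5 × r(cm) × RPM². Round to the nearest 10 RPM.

r_avg = (4.4 + 12.5) / 2 = 8.45 cm
35,000 = 1.118 × 10⁻⁵ × 8.45 × N²
N² = 35,000 / (9.4471 × 10⁻⁵) = 370,484,064
N ≈ √370,484,064 ≈ 19,248.0

N ≈ 19250 RPM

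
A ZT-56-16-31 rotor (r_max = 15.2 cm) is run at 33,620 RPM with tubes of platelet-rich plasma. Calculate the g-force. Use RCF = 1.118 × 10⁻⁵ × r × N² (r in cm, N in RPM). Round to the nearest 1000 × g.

192000 ×g

RCF = 1.118 × 10⁻⁵ × 15.2 × (33620)² = 1.118 × 10⁻⁵ × 15.2 × 1,130,304,400 ≈ 192,079.4 × g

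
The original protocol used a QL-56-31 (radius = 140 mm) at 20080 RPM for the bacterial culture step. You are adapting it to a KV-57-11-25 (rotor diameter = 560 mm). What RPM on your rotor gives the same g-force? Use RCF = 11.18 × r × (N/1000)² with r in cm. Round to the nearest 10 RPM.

Original rotor: r = 140 mm = 14.0 cm
RCF = 11.18 × r × (N/1000)²
RCF_original = 11.18 × 14 × (20.08)² = 11.18 × 14 × 403.2064 ≈ 63,109.9 × g
Your rotor: r = 560 mm / 2 = 280 mm = 28 cm
63,109.9 = 11.18 × 28 × (N/1000)²
(N/1000)² = 63,109.9 / 313.04 = 201.6033
N = 1000 × √201.6033 ≈ 14,198.7

14200 RPM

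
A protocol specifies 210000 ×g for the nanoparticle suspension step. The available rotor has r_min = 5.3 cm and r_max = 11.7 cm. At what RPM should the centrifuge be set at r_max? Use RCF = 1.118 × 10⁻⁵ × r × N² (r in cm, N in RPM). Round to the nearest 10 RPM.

≈ 40070 RPM

Use r_max = 11.7 cm.
210,000 = 1.118 × 10⁻⁵ × 11.7 × N²
N² = 210,000 / (13.0806 × 10⁻⁵) = 1,605,430,944
N ≈ √1,605,430,944 ≈ 40,067.8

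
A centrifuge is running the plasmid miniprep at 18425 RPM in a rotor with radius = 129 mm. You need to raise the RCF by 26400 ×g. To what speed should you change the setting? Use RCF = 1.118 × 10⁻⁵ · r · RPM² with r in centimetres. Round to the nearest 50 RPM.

≈ 22850 RPM

r = 129 mm = 12.9 cm
Current RCF = 1.118 × 10⁻⁵ × 12.9 × (18425)² = 1.118 × 10⁻⁵ × 12.9 × 339,480,625 ≈ 48,960.6 × g
Target RCF = 48,960.6 + 26,400 = 75,360.6 × g
N² = 75,360.6 / (14.4222 × 10⁻⁵) = 522,531,930
N ≈ √522,531,930 ≈ 22,859.0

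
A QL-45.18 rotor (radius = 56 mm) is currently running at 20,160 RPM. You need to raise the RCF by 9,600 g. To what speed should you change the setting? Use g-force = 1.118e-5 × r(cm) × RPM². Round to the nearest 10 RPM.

23660 RPM

r = 56 mm = 5.6 cm
Current RCF = 1.118 × 10⁻⁵ × 5.6 × (20160)² = 1.118 × 10⁻⁵ × 5.6 × 406,425,600 ≈ 25,445.5 × g
Target RCF = 25,445.5 + 9,600 = 35,045.5 × g
N² = 35,045.5 / (6.2608 × 10⁻⁵) = 559,760,733
N ≈ √559,760,733 ≈ 23,659.3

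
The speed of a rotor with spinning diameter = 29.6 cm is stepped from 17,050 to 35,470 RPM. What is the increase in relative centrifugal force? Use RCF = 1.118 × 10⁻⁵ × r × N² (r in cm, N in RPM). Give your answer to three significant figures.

r = 29.6 / 2 = 14.8 cm
RCF₁ = 1.118 × 10⁻⁵ × 14.8 × (17050)² = 1.118 × 10⁻⁵ × 14.8 × 290,702,500 ≈ 48,100.8 × g
RCF₂ = 1.118 × 10⁻⁵ × 14.8 × (35470)² = 1.118 × 10⁻⁵ × 14.8 × 1,258,120,900 ≈ 208,173.7 × g
Increase = 208,173.7 − 48,100.8 = 160,072.9

160000 g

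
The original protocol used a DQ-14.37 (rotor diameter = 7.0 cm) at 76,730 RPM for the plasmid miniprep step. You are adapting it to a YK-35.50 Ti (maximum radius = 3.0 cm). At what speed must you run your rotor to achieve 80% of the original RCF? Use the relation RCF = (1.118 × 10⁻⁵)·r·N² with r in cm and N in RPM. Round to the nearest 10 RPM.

Original rotor: r = 7.0 / 2 = 3.5 cm
RCF_original = 1.118 × 10⁻⁵ × 3.5 × (76730)² = 1.118 × 10⁻⁵ × 3.5 × 5,887,492,900 ≈ 230,377.6 × g
Target RCF = 0.8 × 230,377.6 ≈ 184,302.1 × g
184,302.1 = 1.118 × 10⁻⁵ × 3 × N²
N² = 184,302.1 / (3.354 × 10⁻⁵) = 5,494,994,037
N ≈ √5,494,994,037 ≈ 74,128.2

≈ 74130 RPM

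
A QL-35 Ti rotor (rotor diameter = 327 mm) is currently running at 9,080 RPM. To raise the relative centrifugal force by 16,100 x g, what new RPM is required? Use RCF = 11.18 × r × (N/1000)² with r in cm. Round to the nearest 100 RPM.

r = 327 mm / 2 = 163.5 mm = 16.35 cm
Current RCF = 11.18 × 16.35 × (9.08)² = 11.18 × 16.35 × 82.4464 ≈ 15,070.6 × g
Target RCF = 15,070.6 + 16,100 = 31,170.6 × g
(N/1000)² = 31,170.6 / 182.793 = 170.524
N = 1000 × √170.524 ≈ 13,058.5

13100 RPM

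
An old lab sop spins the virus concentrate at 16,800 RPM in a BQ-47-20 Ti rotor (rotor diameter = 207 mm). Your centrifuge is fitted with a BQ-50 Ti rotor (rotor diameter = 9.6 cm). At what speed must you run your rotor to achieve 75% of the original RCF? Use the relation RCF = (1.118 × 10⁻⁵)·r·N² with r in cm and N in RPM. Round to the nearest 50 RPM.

Original rotor: r = 207 mm / 2 = 103.5 mm = 10.35 cm
RCF_original = 1.118 × 10⁻⁵ × 10.35 × (16800)² = 1.118 × 10⁻⁵ × 10.35 × 282,240,000 ≈ 32,658.8 × g
Target RCF = 0.75 × 32,658.8 ≈ 24,494.1 × g
Your rotor: r = 9.6 / 2 = 4.8 cm
24,494.1 = 1.118 × 10⁻⁵ × 4.8 × N²
N² = 24,494.1 / (5.3664 × 10⁻⁵) = 456,434,481
N ≈ √456,434,481 ≈ 21,364.3

≈ 21350 RPM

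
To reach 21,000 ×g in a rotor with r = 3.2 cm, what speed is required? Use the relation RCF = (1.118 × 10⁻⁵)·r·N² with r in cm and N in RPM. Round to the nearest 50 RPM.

N ≈ 24250 RPM

21,000 = 1.118 × 10⁻⁵ × 3.2 × N²
N² = 21,000 / (3.5776 × 10⁻⁵) = 586,985,689
N ≈ √586,985,689 ≈ 24,227.8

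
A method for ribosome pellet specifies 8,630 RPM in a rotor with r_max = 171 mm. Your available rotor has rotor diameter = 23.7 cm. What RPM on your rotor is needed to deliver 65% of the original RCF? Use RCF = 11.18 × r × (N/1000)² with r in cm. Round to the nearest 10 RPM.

8360 RPM

Original rotor: r = 171 mm = 17.1 cm
RCF_original = 11.18 × 17.1 × (8.63)² = 11.18 × 17.1 × 74.4769 ≈ 14,238.3 × g
Target RCF = 0.65 × 14,238.3 ≈ 9,254.9 × g
Your rotor: r = 23.7 / 2 = 11.85 cm
9,254.9 = 11.18 × 11.85 × (N/1000)²
(N/1000)² = 9,254.9 / 132.483 = 69.85726
N = 1000 × √69.85726 ≈ 8,358.1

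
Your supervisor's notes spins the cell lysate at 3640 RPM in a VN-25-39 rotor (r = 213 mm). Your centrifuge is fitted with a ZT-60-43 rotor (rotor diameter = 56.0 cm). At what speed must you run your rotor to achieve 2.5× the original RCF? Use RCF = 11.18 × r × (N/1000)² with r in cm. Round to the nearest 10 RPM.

Original rotor: r = 213 mm = 21.3 cm
RCF_original = 11.18 × 21.3 × (3.64)² = 11.18 × 21.3 × 13.2496 ≈ 3,155.2 × g
Target RCF = 2.5 × 3,155.2 ≈ 7,888 × g
Your rotor: r = 56.0 / 2 = 28 cm
7,888 = 11.18 × 28 × (N/1000)²
(N/1000)² = 7,888 / 313.04 = 25.19806
N = 1000 × √25.19806 ≈ 5,019.8

5020 RPM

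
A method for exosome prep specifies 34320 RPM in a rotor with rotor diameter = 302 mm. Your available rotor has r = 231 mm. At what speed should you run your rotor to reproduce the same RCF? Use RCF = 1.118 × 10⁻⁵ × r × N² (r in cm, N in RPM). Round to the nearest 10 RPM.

27750 RPM

Original rotor: r = 302 mm / 2 = 151 mm = 15.1 cm
RCF = 1.118 × 10⁻⁵ × r × N²
RCF_original = 1.118 × 10⁻⁵ × 15.1 × (34320)² = 1.118 × 10⁻⁵ × 15.1 × 1,177,862,400 ≈ 198,844.4 × g
Your rotor: r = 231 mm = 23.1 cm
198,844.4 = 1.118 × 10⁻⁵ × 23.1 × N²
N² = 198,844.4 / (25.8258 × 10⁻⁵) = 769,944,784
N ≈ √769,944,784 ≈ 27,747.9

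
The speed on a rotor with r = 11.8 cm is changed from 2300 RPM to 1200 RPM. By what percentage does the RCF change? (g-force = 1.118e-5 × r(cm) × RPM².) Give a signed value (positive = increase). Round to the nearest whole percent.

RCF ∝ N², so the ratio is (1200/2300)² = (0.521739)² = 0.2722.
Change = 0.2722 − 1 = -0.7278 → -72.8%.

-73%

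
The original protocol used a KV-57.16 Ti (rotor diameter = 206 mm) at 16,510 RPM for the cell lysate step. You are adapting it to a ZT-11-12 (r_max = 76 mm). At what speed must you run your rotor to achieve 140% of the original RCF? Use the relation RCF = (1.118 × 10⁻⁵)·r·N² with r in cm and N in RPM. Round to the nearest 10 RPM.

22740 RPM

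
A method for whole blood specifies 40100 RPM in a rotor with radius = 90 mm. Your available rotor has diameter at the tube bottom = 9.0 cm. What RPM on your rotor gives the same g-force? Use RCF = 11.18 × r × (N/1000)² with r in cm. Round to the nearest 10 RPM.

≈ 56710 RPM

Original rotor: r = 90 mm = 9.0 cm
RCF = 11.18 × r × (N/1000)²
RCF_original = 11.18 × 9 × (40.1)² = 11.18 × 9 × 1,608.01 ≈ 161,798 × g
Your rotor: r = 9.0 / 2 = 4.5 cm
161,798 = 11.18 × 4.5 × (N/1000)²
(N/1000)² = 161,798 / 50.31 = 3216.021
N = 1000 × √3216.021 ≈ 56,710.0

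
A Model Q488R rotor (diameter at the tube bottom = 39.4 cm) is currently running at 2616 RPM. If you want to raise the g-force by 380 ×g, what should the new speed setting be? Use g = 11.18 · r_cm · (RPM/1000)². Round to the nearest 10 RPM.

r = 39.4 / 2 = 19.7 cm
Current RCF = 11.18 × 19.7 × (2.616)² = 11.18 × 19.7 × 6.843456 ≈ 1,507.2 × g
Target RCF = 1,507.2 + 380 = 1,887.2 × g
(N/1000)² = 1,887.2 / 220.246 = 8.568601
N = 1000 × √8.568601 ≈ 2,927.2

N₂ ≈ 2930 RPM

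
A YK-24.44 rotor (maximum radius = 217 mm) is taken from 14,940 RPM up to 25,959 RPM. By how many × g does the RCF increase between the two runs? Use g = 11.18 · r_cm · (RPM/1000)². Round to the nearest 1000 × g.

r = 217 mm = 21.7 cm
RCF₁ = 11.18 × 21.7 × (14.94)² = 11.18 × 21.7 × 223.2036 ≈ 54,150.5 × g
RCF₂ = 11.18 × 21.7 × (25.959)² = 11.18 × 21.7 × 673.869681 ≈ 163,484.8 × g
Increase = 163,484.8 − 54,150.5 = 109,334.3

≈ 109000 × g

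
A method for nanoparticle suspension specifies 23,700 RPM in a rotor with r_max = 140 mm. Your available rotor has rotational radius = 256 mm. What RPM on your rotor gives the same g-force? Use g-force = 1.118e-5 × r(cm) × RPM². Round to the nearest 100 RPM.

Original rotor: r = 140 mm = 14.0 cm
RCF = 1.118 × 10⁻⁵ × r × N²
RCF_original = 1.118 × 10⁻⁵ × 14 × (23700)² = 1.118 × 10⁻⁵ × 14 × 561,690,000 ≈ 87,915.7 × g
Your rotor: r = 256 mm = 25.6 cm
87,915.7 = 1.118 × 10⁻⁵ × 25.6 × N²
N² = 87,915.7 / (28.6208 × 10⁻⁵) = 307,174,153
N ≈ √307,174,153 ≈ 17,526.4

≈ 17500 RPM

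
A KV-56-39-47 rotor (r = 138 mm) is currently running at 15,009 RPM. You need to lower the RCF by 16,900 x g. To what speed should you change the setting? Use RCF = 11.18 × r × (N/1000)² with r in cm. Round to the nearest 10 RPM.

r = 138 mm = 13.8 cm
Current RCF = 11.18 × 13.8 × (15.009)² = 11.18 × 13.8 × 225.270081 ≈ 34,755.6 × g
Target RCF = 34,755.6 − 16,900 = 17,855.6 × g
(N/1000)² = 17,855.6 / 154.284 = 115.732
N = 1000 × √115.732 ≈ 10,757.9

10760 RPM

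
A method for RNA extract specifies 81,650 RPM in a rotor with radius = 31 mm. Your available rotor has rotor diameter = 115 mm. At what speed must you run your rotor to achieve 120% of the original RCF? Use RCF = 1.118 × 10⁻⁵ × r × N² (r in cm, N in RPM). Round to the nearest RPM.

Original rotor: r = 31 mm = 3.1 cm
RCF_original = 1.118 × 10⁻⁵ × 3.1 × (81650)² = 1.118 × 10⁻⁵ × 3.1 × 6,666,722,500 ≈ 231,055.3 × g
Target RCF = 1.2 × 231,055.3 ≈ 277,266.4 × g
Your rotor: r = 115 mm / 2 = 57.5 mm = 5.75 cm
277,266.4 = 1.118 × 10⁻⁵ × 5.75 × N²
N² = 277,266.4 / (6.4285 × 10⁻⁵) = 4,313,080,812
N ≈ √4,313,080,812 ≈ 65,674.0

≈ 65674 RPM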